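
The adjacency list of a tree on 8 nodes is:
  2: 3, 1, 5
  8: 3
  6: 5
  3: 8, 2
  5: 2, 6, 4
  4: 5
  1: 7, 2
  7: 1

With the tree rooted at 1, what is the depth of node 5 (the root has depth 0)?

2

Climbing from 5 to the root: 5 → 2 → 1. That's 2 steps.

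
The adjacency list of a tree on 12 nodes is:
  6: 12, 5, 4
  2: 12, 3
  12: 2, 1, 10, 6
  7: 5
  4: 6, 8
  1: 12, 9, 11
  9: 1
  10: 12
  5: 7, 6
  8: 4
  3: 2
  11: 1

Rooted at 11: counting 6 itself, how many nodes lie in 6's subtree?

The subtree rooted at 6 contains: 6, 5, 4, 7, 8 — 5 nodes.

5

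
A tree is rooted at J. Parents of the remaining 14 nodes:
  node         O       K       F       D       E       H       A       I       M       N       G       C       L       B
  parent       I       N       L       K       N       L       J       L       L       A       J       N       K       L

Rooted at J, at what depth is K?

J–A–N–K — 3 edges.

3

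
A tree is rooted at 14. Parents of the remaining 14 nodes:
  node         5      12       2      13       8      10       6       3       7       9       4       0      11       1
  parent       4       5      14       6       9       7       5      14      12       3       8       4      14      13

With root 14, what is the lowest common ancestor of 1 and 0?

4

Ancestors of 1 (toward the root): 1, 13, 6, 5, 4, 8, 9, 3, 14.
Ancestors of 0: 0, 4, 8, 9, 3, 14.
The deepest node appearing in both lists is 4.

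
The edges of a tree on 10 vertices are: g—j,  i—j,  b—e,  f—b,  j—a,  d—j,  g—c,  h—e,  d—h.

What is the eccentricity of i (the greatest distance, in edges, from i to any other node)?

6

A farthest node from i is f.
The path i – j – d – h – e – b – f has 6 edges.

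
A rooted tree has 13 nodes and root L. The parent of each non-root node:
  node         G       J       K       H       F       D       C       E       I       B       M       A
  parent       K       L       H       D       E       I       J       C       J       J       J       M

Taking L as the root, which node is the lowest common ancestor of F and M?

Ancestors of F (toward the root): F, E, C, J, L.
Ancestors of M: M, J, L.
The deepest node appearing in both lists is J.

J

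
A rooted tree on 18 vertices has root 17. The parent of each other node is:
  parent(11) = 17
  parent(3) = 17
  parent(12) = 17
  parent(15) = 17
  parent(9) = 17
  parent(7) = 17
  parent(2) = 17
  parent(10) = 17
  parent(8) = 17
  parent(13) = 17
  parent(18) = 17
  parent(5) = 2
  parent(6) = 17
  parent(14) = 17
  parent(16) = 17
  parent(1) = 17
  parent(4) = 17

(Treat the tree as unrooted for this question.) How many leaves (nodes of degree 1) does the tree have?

Degree-1 nodes: 1, 3, 4, 5, 6, 7, 8, 9, 10, 11, 12, 13, 14, 15, 16, 18 — 16 of them.

16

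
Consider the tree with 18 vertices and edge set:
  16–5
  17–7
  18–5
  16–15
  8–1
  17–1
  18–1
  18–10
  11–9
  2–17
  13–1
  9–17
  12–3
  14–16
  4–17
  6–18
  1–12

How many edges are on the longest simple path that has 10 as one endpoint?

5

A farthest node from 10 is 11.
The path 10–18–1–17–9–11 has 5 edges.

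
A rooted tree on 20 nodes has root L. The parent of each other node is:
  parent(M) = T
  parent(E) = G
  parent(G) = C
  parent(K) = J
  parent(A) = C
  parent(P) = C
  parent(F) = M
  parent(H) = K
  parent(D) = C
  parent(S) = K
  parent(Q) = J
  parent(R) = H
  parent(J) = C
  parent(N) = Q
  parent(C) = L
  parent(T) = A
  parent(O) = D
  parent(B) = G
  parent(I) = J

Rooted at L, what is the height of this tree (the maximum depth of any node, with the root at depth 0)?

5

A deepest node is F, reached by L → C → A → T → M → F.
That path has 5 edges, so the height is 5.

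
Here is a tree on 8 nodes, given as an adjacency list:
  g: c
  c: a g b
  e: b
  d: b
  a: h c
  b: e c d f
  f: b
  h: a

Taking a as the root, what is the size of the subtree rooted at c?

6

The subtree rooted at c contains: c, g, b, d, e, f — 6 nodes.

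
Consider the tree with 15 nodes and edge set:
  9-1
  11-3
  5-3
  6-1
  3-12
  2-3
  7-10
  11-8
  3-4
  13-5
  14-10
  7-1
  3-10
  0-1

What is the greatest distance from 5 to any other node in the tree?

5

Distances from 5 peak at 5, attained at 6 (9, 0 also at distance 5).
5 – 3 – 10 – 7 – 1 – 6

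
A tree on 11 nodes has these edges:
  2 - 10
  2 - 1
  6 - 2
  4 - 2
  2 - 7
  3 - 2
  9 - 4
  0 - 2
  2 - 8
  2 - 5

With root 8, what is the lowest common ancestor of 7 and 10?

7's ancestor chain is 7, 2, 8 and 10's is 10, 2, 8; they first meet at 2.

2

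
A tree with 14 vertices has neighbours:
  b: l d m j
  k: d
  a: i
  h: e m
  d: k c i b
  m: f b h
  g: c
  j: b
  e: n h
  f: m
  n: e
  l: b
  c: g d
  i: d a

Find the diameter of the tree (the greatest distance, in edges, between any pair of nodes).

7

BFS from n reaches a last, at distance 7; BFS from a confirms no node is farther.
Path: n-e-h-m-b-d-i-a.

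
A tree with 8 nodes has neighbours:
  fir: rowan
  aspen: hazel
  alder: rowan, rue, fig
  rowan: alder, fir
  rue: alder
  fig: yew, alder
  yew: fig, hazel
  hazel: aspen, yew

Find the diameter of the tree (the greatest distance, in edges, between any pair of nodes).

6

A longest path is fir–rowan–alder–fig–yew–hazel–aspen, with 6 edges.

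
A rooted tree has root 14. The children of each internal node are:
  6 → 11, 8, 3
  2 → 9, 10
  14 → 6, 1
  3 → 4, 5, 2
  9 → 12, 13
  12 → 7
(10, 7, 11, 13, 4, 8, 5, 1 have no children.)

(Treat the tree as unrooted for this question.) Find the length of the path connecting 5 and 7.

The path is 5 – 3 – 2 – 9 – 12 – 7, which has 5 edges.

5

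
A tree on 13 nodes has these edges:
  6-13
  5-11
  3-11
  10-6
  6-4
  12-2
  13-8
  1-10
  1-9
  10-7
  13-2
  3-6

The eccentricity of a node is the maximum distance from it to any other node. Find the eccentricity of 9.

6

The node farthest from 9 is 5 (12 also at distance 6), via 9-1-10-6-3-11-5 — 6 edges.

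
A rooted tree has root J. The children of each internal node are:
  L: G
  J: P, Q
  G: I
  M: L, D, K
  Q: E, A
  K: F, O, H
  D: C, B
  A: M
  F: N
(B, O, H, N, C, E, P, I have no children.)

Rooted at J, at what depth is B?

5

Path from J to B: J–Q–A–M–D–B, which has 5 edges.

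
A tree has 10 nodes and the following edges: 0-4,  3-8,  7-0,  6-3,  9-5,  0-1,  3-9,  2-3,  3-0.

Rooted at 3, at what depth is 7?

Climbing from 7 to the root: 7–0–3. That's 2 steps.

2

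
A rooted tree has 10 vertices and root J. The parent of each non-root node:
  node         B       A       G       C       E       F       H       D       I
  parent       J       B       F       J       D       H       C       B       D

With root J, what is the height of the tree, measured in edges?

G sits deepest: J – C – H – F – G — 4 edges from the root.

4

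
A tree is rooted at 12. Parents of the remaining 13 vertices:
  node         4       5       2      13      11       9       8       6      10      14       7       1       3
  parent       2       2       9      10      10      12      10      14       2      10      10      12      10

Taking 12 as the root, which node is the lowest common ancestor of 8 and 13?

10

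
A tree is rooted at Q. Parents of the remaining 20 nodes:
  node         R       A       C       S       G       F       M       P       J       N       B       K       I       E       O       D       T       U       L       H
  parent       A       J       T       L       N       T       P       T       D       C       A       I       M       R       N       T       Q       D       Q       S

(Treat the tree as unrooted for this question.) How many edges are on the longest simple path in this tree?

9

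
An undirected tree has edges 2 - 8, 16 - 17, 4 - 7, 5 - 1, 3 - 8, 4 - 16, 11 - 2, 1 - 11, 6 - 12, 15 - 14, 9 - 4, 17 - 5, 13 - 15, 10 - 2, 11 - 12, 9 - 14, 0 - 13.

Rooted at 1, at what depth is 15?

7

1 → 5 → 17 → 16 → 4 → 9 → 14 → 15 — 7 edges.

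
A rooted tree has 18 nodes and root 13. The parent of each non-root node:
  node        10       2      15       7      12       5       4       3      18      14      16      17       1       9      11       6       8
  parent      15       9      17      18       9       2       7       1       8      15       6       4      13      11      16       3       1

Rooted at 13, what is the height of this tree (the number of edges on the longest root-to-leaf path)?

8

The longest root-to-leaf path is 13–1–8–18–7–4–17–15–14 (8 edges).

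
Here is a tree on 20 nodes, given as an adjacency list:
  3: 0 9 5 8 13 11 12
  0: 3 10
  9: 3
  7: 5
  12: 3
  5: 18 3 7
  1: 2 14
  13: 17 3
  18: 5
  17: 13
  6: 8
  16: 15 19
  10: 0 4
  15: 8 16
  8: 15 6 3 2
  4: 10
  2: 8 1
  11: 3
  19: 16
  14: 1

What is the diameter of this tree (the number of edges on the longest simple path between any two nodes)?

Starting from 19, a farthest node is 4 at distance 7.
One longest path: 19–16–15–8–3–0–10–4.
So the diameter is 7.

7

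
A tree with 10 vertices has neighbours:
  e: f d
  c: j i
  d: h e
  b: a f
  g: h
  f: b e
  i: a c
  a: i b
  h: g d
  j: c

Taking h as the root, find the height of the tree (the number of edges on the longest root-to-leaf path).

8

A deepest node is j, reached by h–d–e–f–b–a–i–c–j.
That path has 8 edges, so the height is 8.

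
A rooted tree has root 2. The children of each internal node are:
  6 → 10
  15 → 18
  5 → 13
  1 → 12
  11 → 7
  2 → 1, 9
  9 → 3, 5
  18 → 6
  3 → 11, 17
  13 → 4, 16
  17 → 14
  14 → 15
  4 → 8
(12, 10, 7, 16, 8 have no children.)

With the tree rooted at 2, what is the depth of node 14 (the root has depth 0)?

4

Path from 2 to 14: 2 – 9 – 3 – 17 – 14, which has 4 edges.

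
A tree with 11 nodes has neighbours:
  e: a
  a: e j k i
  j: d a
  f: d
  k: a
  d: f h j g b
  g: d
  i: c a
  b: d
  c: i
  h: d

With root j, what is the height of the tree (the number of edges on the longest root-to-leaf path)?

3

The longest root-to-leaf path is j → a → i → c (3 edges).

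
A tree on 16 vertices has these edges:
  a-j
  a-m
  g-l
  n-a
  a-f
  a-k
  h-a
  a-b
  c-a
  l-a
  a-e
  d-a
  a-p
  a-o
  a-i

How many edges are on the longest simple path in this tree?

A longest path is g – l – a – m, with 3 edges.

3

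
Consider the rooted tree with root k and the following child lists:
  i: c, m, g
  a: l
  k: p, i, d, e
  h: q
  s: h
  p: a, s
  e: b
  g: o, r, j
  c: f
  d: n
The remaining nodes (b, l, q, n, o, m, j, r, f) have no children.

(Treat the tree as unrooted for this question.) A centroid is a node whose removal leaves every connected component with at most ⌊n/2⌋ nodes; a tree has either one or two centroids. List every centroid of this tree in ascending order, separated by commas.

k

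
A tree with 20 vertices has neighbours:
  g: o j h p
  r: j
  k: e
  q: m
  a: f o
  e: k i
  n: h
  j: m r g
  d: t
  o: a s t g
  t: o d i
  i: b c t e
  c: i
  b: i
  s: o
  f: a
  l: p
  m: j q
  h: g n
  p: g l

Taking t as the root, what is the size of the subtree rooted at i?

5

The subtree rooted at i contains: i, e, c, b, k — 5 nodes.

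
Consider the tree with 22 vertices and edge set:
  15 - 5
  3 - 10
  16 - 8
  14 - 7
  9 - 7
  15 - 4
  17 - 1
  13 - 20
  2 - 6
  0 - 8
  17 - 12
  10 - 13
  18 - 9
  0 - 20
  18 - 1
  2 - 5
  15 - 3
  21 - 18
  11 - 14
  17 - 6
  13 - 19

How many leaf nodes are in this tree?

Exactly 6 nodes have a single neighbour: 4, 11, 12, 16, 19, 21.

6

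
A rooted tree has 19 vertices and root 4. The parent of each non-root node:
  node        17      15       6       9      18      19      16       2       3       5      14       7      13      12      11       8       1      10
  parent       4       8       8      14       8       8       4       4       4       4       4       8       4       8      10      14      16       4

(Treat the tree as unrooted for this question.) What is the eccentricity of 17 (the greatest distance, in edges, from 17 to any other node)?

The node farthest from 17 is 12 (19, 7, 6, 18, 15 also at distance 4), via 17–4–14–8–12 — 4 edges.

4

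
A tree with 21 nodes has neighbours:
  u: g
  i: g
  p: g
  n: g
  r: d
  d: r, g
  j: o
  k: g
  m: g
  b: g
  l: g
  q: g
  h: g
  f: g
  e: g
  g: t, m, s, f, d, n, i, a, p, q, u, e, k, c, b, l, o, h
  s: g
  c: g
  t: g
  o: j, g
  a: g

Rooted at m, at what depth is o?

2

Climbing from o to the root: o → g → m. That's 2 steps.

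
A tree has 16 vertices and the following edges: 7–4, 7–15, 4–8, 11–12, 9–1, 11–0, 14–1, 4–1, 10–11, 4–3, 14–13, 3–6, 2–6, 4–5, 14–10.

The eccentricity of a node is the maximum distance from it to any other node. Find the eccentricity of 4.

5

The node farthest from 4 is 0 (12 also at distance 5), via 4 – 1 – 14 – 10 – 11 – 0 — 5 edges.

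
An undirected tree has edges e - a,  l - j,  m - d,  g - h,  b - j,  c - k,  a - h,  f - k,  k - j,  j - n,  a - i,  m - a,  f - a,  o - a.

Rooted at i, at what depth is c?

4

Climbing from c to the root: c → k → f → a → i. That's 4 steps.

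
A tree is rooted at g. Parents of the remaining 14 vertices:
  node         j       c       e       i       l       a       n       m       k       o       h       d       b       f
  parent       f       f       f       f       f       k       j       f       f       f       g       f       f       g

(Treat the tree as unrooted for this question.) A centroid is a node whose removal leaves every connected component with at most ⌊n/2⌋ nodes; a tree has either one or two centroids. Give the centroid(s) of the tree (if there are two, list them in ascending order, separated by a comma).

f

Delete f: the remaining components have sizes 2, 2, 2, 1, 1, 1, 1, 1, 1, 1, 1. Max 2 ≤ 7, so f is a centroid.
No neighbour of f does as well, so f is the unique centroid.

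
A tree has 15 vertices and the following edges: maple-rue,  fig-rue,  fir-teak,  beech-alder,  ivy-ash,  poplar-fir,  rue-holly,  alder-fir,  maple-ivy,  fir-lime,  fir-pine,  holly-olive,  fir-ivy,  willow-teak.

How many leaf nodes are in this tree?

The leaves are ash, beech, fig, lime, olive, pine, poplar, willow.
That is 8 leaves.

8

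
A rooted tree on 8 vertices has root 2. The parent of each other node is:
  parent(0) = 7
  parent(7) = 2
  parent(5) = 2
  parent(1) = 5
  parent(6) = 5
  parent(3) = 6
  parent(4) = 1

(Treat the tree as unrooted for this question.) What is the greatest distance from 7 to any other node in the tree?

4

A farthest node from 7 is 4 (3 also at distance 4).
The path 7–2–5–1–4 has 4 edges.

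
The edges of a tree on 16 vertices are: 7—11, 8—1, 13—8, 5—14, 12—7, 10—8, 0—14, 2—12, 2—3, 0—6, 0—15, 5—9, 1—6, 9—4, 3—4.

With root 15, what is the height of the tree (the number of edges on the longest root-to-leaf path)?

The longest root-to-leaf path is 15–0–14–5–9–4–3–2–12–7–11 (10 edges).

10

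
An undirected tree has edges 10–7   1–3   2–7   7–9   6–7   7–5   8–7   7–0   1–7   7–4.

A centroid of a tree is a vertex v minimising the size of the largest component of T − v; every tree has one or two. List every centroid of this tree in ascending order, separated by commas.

Delete 7: the remaining components have sizes 2, 1, 1, 1, 1, 1, 1, 1, 1. Max 2 ≤ 5, so 7 is a centroid.
Every other node leaves some component of size > 5, so the centroid is unique.

7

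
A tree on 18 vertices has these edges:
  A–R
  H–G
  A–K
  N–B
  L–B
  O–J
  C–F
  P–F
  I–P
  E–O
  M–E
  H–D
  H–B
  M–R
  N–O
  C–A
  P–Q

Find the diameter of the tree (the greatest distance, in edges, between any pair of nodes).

12

Starting from D, a farthest node is Q at distance 12.
One longest path: D - H - B - N - O - E - M - R - A - C - F - P - Q.
So the diameter is 12.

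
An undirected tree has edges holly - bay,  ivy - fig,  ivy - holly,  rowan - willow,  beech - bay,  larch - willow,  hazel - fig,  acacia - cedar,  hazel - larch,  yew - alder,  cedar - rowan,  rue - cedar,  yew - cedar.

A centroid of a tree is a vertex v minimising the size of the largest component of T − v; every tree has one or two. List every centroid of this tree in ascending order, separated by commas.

larch, willow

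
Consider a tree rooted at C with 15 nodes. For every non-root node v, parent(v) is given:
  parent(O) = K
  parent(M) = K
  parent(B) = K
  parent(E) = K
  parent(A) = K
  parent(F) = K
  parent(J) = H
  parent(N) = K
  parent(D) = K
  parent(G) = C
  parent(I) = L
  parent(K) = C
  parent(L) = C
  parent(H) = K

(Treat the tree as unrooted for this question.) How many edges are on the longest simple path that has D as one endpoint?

The node farthest from D is I, via D-K-C-L-I — 4 edges.

4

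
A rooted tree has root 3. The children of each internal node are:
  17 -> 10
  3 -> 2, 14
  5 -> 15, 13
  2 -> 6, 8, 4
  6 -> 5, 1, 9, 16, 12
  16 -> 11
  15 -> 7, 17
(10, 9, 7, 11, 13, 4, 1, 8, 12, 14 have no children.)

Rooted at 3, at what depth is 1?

Climbing from 1 to the root: 1–6–2–3. That's 3 steps.

3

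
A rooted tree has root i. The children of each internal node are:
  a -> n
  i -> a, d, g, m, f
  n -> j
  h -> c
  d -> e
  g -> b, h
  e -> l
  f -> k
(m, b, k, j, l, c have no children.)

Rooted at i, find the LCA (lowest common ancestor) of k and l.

i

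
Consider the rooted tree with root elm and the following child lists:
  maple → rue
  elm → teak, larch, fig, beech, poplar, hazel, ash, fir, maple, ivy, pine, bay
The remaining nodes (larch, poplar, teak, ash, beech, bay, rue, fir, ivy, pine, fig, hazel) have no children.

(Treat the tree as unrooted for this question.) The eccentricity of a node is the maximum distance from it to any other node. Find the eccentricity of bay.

3

The node farthest from bay is rue, via bay–elm–maple–rue — 3 edges.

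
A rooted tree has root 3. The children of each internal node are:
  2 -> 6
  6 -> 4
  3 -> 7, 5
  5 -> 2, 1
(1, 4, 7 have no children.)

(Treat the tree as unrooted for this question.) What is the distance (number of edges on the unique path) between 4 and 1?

The path is 4–6–2–5–1, which has 4 edges.

4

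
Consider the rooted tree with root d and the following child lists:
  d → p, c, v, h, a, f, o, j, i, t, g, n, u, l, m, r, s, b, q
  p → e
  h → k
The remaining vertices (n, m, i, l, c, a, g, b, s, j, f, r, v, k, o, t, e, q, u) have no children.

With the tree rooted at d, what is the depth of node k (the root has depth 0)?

Path from d to k: d → h → k, which has 2 edges.

2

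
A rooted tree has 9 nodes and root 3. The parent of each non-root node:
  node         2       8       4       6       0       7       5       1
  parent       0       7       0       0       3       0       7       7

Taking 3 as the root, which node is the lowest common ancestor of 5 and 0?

Path 5→root: 5 7 0 3; path 0→root: 0 3.
First common node: 0.

0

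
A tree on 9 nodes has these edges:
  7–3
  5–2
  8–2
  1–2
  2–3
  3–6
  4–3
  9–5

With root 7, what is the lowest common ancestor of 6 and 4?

Path 6→root: 6 3 7; path 4→root: 4 3 7.
First common node: 3.

3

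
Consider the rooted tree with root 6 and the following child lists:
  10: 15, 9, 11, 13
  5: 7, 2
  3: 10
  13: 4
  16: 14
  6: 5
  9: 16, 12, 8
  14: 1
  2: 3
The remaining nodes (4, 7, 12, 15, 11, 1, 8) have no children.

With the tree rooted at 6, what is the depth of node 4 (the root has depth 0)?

6

6–5–2–3–10–13–4 — 6 edges.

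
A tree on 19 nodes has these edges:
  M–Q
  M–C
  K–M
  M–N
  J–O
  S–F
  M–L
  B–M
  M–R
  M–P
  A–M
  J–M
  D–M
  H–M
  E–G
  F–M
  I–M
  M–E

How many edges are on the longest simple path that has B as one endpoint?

A farthest node from B is S (O, G also at distance 3).
The path B – M – F – S has 3 edges.

3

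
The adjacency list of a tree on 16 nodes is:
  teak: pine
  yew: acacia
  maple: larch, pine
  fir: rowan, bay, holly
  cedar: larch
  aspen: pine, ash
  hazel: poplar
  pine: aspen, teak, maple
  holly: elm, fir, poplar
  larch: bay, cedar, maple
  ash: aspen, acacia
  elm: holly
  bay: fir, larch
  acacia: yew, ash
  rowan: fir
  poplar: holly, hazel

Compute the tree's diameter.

Starting from hazel, a farthest node is yew at distance 11.
One longest path: hazel - poplar - holly - fir - bay - larch - maple - pine - aspen - ash - acacia - yew.
So the diameter is 11.

11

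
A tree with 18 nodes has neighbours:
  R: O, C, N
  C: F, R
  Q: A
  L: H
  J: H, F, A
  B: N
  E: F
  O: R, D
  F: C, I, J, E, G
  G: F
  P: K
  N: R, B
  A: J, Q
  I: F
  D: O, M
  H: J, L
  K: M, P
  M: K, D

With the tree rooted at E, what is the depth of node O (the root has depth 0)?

Path from E to O: E – F – C – R – O, which has 4 edges.

4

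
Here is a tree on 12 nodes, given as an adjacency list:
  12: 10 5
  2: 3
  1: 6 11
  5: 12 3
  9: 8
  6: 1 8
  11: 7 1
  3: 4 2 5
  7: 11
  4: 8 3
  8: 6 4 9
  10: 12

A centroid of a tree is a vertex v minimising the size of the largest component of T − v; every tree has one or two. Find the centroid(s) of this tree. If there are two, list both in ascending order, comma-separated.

4, 8

Removing 4 splits the tree into components of sizes 6, 5; the largest is 6 ≤ ⌊12/2⌋ = 6.
8 is adjacent to 4 and is also a centroid (the largest component after removing it is likewise 6).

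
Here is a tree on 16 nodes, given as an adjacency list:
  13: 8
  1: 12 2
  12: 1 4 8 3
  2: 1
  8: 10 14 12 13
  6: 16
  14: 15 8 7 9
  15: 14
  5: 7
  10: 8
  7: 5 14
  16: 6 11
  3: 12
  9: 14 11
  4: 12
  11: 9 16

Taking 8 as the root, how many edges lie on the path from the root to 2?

8 → 12 → 1 → 2 — 3 edges.

3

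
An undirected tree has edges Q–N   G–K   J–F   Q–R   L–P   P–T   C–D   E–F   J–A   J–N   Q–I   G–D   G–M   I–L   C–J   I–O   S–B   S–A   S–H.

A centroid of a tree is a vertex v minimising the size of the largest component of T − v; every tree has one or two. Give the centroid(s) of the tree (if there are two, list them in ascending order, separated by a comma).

If J is removed the pieces have sizes 8, 5, 4, 2, all ≤ ⌊20/2⌋ = 10.
Every other node leaves some component of size > 10, so the centroid is unique.

J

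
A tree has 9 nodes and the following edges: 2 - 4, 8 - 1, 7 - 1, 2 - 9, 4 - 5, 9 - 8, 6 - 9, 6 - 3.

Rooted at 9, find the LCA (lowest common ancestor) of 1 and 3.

9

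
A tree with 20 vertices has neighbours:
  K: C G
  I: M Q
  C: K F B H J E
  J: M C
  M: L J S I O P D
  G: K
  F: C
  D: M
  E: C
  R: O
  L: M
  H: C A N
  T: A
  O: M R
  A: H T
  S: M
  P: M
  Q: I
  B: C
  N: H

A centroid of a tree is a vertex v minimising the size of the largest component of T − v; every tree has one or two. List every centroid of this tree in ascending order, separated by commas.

C, J

If J is removed the pieces have sizes 10, 9, all ≤ ⌊20/2⌋ = 10.
C is adjacent to J and is also a centroid (the largest component after removing it is likewise 10).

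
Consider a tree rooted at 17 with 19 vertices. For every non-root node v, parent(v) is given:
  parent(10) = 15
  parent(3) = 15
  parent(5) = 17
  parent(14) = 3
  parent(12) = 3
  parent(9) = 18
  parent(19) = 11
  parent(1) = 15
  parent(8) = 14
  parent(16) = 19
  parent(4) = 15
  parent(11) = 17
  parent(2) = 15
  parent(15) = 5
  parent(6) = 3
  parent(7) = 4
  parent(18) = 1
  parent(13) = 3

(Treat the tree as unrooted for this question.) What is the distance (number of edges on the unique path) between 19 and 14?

6

The path is 19 – 11 – 17 – 5 – 15 – 3 – 14, which has 6 edges.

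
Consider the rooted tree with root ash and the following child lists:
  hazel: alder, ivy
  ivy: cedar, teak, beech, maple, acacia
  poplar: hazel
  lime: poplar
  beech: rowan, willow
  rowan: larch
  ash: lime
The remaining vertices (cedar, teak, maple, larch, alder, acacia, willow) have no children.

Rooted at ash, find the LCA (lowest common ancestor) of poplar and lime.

lime

poplar's ancestor chain is poplar, lime, ash and lime's is lime, ash; they first meet at lime.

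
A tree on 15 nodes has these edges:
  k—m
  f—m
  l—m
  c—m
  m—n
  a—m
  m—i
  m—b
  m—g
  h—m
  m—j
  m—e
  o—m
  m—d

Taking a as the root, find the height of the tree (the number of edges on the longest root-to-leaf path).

2

The longest root-to-leaf path is a → m → d (2 edges).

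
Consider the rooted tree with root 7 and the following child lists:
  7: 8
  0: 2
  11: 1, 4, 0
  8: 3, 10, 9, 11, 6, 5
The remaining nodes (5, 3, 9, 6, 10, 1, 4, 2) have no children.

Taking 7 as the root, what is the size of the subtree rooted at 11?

Descendants of 11 (including itself): 11, 0, 1, 4, 2. That's 5.

5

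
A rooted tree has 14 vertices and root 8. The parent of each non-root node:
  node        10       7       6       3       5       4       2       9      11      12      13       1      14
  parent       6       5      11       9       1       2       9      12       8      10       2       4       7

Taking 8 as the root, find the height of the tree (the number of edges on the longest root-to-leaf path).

The longest root-to-leaf path is 8 – 11 – 6 – 10 – 12 – 9 – 2 – 4 – 1 – 5 – 7 – 14 (11 edges).

11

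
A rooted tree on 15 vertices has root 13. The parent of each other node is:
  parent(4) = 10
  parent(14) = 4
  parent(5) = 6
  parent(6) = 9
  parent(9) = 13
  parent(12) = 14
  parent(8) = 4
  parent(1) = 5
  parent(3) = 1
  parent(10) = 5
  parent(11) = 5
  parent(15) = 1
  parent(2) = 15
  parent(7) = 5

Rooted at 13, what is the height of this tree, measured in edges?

The longest root-to-leaf path is 13 → 9 → 6 → 5 → 10 → 4 → 14 → 12 (7 edges).

7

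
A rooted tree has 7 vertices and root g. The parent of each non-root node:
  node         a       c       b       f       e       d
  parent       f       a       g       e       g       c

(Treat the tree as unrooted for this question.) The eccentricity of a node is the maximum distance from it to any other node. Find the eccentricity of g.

The node farthest from g is d, via g–e–f–a–c–d — 5 edges.

5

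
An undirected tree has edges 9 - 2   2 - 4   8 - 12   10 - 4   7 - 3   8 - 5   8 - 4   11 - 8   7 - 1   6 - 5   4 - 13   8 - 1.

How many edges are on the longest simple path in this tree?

A longest path is 9 – 2 – 4 – 8 – 1 – 7 – 3, with 6 edges.

6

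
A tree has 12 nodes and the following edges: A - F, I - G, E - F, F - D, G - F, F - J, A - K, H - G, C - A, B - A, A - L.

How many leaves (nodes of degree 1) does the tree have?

The leaves are B, C, D, E, H, I, J, K, L.
That is 9 leaves.

9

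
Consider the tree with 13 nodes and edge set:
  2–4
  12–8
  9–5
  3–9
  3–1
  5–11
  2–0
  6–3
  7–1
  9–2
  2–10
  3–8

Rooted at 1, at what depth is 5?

3

1 → 3 → 9 → 5 — 3 edges.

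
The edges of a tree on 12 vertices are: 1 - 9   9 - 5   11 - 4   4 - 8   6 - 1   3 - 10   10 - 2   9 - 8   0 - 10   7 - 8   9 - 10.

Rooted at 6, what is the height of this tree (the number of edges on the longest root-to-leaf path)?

5

The longest root-to-leaf path is 6 → 1 → 9 → 8 → 4 → 11 (5 edges).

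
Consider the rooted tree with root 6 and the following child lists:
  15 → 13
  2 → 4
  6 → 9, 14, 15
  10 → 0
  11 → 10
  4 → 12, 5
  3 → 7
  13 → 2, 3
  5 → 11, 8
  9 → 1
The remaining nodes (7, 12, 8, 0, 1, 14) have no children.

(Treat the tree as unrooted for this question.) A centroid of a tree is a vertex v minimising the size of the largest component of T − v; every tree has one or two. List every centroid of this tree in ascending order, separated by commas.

Delete 13: the remaining components have sizes 8, 5, 2. Max 8 ≤ 8, so 13 is a centroid.
2 is adjacent to 13 and is also a centroid (the largest component after removing it is likewise 8).

2, 13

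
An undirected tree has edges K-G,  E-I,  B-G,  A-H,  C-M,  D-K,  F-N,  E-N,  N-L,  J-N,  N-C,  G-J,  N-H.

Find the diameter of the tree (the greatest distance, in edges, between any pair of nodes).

6

A longest path is D–K–G–J–N–E–I, with 6 edges.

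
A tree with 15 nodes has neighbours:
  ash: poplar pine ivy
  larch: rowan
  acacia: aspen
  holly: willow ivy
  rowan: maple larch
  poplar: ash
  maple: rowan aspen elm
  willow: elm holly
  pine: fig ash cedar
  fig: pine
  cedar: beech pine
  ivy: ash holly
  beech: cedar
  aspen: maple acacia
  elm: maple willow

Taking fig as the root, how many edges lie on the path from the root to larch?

Climbing from larch to the root: larch – rowan – maple – elm – willow – holly – ivy – ash – pine – fig. That's 9 steps.

9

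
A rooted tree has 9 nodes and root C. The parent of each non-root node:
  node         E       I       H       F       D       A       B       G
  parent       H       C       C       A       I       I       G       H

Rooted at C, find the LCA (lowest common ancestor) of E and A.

C

E's ancestor chain is E, H, C and A's is A, I, C; they first meet at C.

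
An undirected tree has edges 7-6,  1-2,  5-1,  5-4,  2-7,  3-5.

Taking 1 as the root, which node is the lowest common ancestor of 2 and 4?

1

2's ancestor chain is 2, 1 and 4's is 4, 5, 1; they first meet at 1.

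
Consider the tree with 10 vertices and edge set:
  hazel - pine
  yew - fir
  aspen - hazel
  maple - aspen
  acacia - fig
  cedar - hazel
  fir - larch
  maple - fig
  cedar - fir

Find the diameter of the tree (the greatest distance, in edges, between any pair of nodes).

7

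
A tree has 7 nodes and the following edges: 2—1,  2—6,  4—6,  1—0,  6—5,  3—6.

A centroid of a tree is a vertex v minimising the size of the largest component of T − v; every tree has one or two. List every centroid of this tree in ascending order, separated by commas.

Delete 6: the remaining components have sizes 3, 1, 1, 1. Max 3 ≤ 3, so 6 is a centroid.
No neighbour of 6 does as well, so 6 is the unique centroid.

6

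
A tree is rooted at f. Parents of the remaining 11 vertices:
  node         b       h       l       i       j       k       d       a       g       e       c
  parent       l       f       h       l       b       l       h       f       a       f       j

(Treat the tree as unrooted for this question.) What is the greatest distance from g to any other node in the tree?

7

Distances from g peak at 7, attained at c.
g–a–f–h–l–b–j–c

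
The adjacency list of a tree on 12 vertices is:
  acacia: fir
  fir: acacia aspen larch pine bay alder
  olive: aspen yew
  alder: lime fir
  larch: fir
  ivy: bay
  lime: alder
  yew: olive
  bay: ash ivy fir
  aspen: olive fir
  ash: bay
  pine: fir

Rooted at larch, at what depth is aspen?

2

Path from larch to aspen: larch → fir → aspen, which has 2 edges.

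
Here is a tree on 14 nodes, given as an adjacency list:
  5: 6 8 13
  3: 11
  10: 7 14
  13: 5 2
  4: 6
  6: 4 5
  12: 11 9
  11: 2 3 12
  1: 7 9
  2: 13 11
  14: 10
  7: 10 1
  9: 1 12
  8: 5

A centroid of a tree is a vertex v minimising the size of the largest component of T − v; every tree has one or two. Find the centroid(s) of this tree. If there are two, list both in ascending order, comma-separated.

If 11 is removed the pieces have sizes 6, 6, 1, all ≤ ⌊14/2⌋ = 7.
Every other node leaves some component of size > 7, so the centroid is unique.

11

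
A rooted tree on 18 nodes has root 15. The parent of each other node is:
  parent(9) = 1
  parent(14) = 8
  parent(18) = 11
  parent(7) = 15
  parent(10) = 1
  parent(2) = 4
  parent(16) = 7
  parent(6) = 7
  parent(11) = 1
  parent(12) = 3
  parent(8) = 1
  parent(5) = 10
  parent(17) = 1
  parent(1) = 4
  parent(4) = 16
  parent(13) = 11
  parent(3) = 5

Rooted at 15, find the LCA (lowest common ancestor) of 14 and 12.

1

Ancestors of 14 (toward the root): 14, 8, 1, 4, 16, 7, 15.
Ancestors of 12: 12, 3, 5, 10, 1, 4, 16, 7, 15.
The deepest node appearing in both lists is 1.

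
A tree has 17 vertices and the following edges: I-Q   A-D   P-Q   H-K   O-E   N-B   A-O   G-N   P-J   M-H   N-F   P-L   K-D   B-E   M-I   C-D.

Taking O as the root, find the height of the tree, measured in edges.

A deepest node is L, reached by O – A – D – K – H – M – I – Q – P – L.
That path has 9 edges, so the height is 9.

9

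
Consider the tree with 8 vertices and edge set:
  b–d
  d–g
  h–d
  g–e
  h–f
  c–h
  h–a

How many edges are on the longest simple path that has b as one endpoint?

A farthest node from b is f (a, c, e also at distance 3).
The path b-d-h-f has 3 edges.

3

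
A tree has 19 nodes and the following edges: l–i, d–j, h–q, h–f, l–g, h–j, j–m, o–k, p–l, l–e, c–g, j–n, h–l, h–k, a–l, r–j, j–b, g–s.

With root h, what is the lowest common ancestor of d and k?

d's ancestor chain is d, j, h and k's is k, h; they first meet at h.

h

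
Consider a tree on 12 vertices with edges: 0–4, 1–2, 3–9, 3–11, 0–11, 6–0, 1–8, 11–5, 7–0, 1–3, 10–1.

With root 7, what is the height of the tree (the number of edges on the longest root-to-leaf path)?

5

2 sits deepest: 7-0-11-3-1-2 — 5 edges from the root.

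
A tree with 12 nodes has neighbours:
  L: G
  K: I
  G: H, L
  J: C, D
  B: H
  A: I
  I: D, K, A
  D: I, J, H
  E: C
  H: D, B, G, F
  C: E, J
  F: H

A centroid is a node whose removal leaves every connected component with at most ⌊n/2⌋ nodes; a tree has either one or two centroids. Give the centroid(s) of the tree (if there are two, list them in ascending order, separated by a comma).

D

If D is removed the pieces have sizes 5, 3, 3, all ≤ ⌊12/2⌋ = 6.
No neighbour of D does as well, so D is the unique centroid.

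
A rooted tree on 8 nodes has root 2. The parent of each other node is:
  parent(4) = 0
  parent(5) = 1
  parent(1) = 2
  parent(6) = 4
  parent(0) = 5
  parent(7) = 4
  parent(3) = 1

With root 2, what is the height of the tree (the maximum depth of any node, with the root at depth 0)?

A deepest node is 7, reached by 2-1-5-0-4-7.
That path has 5 edges, so the height is 5.

5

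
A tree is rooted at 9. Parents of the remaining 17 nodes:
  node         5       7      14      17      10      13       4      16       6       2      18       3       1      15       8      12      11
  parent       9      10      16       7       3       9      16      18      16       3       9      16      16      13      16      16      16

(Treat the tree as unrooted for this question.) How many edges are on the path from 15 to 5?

3

The path is 15 - 13 - 9 - 5, which has 3 edges.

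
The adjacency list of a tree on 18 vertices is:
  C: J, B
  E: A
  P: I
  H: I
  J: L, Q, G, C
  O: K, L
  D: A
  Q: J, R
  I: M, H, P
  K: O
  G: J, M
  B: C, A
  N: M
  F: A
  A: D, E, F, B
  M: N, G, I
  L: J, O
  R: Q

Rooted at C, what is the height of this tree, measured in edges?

5

The longest root-to-leaf path is C → J → G → M → I → P (5 edges).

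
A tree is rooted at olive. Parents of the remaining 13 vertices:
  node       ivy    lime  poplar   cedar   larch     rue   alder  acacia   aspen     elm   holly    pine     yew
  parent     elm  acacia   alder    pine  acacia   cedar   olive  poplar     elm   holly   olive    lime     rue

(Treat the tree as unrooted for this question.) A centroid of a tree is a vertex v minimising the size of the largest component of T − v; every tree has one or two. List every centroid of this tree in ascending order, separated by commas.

acacia, poplar

Removing poplar splits the tree into components of sizes 7, 6; the largest is 7 ≤ ⌊14/2⌋ = 7.
acacia is adjacent to poplar and is also a centroid (the largest component after removing it is likewise 7).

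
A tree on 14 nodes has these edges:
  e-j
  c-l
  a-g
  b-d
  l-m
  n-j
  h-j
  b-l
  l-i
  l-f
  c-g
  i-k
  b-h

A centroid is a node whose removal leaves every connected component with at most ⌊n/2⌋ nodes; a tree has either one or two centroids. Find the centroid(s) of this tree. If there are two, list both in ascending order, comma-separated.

Delete l: the remaining components have sizes 6, 3, 2, 1, 1. Max 6 ≤ 7, so l is a centroid.
No neighbour of l does as well, so l is the unique centroid.

l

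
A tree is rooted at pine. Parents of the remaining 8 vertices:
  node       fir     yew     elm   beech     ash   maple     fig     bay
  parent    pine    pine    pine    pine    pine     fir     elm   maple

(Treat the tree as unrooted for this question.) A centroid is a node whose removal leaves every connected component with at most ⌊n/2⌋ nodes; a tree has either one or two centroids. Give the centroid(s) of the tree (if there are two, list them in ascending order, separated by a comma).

pine

If pine is removed the pieces have sizes 3, 2, 1, 1, 1, all ≤ ⌊9/2⌋ = 4.
No neighbour of pine does as well, so pine is the unique centroid.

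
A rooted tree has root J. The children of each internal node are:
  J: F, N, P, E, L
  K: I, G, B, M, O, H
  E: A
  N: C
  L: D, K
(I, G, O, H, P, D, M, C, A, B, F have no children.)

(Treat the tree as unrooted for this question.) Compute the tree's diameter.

Starting from C, a farthest node is G at distance 5.
One longest path: C – N – J – L – K – G.
So the diameter is 5.

5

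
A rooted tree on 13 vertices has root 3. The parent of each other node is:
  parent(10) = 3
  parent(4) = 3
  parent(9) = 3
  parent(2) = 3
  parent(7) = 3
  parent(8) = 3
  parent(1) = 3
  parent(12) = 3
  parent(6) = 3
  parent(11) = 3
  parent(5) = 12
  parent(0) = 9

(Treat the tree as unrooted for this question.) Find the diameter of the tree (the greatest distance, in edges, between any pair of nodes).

A longest path is 5-12-3-9-0, with 4 edges.

4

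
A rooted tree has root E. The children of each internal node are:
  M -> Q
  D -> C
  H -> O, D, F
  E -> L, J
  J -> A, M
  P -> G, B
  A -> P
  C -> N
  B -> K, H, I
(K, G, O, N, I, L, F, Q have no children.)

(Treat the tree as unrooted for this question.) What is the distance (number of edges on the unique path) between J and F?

5

Walking from J: J – A – P – B – H – F. Length 5.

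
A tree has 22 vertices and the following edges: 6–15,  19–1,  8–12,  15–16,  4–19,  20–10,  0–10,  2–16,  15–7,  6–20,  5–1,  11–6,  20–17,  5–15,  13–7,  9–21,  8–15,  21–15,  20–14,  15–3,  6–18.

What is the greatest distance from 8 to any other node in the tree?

Distances from 8 peak at 5, attained at 0 (4 also at distance 5).
8–15–6–20–10–0

5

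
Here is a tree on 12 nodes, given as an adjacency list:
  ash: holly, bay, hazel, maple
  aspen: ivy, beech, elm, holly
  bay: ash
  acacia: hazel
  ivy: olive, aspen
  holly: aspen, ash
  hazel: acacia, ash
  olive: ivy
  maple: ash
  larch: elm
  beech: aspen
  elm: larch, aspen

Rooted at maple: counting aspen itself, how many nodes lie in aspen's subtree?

aspen's subtree: {aspen, elm, ivy, beech, larch, olive}, size 6.

6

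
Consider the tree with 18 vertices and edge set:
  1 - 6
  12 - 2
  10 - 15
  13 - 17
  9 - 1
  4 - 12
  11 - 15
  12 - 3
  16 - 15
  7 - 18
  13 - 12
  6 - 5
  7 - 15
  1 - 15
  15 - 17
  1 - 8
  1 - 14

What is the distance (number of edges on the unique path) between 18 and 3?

6

18–7–15–17–13–12–3: 6 edges.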